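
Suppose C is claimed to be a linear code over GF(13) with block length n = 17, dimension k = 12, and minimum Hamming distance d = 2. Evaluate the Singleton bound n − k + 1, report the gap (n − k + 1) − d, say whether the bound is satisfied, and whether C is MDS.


Singleton RHS = n − k + 1 = 6, slack = 4, bound satisfied, not MDS.

Singleton bound: d ≤ n − k + 1.
Here n = 17, k = 12, so n − k + 1 = 6.
Given d = 2, check d ≤ 6: YES.
Slack = (n − k + 1) − d = 4.
The code is NOT MDS (slack = 4 > 0).
Description: the claimed parameters are [17, 12, 2]_13; such a code would be non-MDS.


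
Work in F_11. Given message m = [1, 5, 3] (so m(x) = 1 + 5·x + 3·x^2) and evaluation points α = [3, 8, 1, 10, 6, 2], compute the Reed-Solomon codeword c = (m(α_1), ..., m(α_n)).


c = [10, 2, 9, 10, 7, 1]

Message polynomial: m(x) = 1 + 5·x + 3·x^2 (mod 11).
For each evaluation point α_i, compute m(α_i) mod 11:
  α_1 = 3: Horner steps 3 → 3 → 10, so m(3) = 10.
  α_2 = 8: Horner steps 3 → 7 → 2, so m(8) = 2.
  α_3 = 1: Horner steps 3 → 8 → 9, so m(1) = 9.
  α_4 = 10: Horner steps 3 → 2 → 10, so m(10) = 10.
  α_5 = 6: Horner steps 3 → 1 → 7, so m(6) = 7.
  α_6 = 2: Horner steps 3 → 0 → 1, so m(2) = 1.
Codeword c = [10, 2, 9, 10, 7, 1] ∈ F_11^6.


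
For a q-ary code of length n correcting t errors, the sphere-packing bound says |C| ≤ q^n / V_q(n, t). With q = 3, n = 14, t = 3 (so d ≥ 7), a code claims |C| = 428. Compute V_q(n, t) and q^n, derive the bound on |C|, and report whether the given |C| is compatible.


V_q(n, t) = 3305, q^n = 4782969, Hamming bound = 1447, |C| = 428 ≤ bound (satisfied).

Step 1: Compute V_q(n, t) = Σ_{j=0}^3 C(n, j) (q−1)^j.
  j = 0: C(14,0)·(2)^0 = 1·1 = 1.
  j = 1: C(14,1)·(2)^1 = 14·2 = 28.
  j = 2: C(14,2)·(2)^2 = 91·4 = 364.
  j = 3: C(14,3)·(2)^3 = 364·8 = 2912.
  V_q(n, t) = 1 + 28 + 364 + 2912 = 3305.
Step 2: q^n = 3^14 = 4782969.
Step 3: Hamming bound ⌊q^n / V_q(n,t)⌋ = ⌊4782969/3305⌋ = 1447.
Step 4: Compare |C| = 428 to 1447: satisfied.
The claimed |C| lies below the Hamming bound.


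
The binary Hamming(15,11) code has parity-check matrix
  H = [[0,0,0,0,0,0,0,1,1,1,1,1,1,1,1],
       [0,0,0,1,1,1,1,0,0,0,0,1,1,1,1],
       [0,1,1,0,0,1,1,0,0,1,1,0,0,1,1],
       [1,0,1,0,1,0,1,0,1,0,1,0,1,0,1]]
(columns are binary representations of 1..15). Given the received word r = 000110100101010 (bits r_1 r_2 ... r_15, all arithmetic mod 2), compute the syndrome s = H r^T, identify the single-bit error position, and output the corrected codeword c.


s = (1, 1, 1, 0)^T, error position = 14, corrected codeword c = 000110100101000

Compute s = H r^T mod 2 one row at a time:
  s_1 = 0 + 0 + 1 + 0 + 1 + 0 + 1 + 0 = 3 ≡ 1 (mod 2).
  s_2 = 1 + 1 + 0 + 1 + 1 + 0 + 1 + 0 = 5 ≡ 1 (mod 2).
  s_3 = 0 + 0 + 0 + 1 + 1 + 0 + 1 + 0 = 3 ≡ 1 (mod 2).
  s_4 = 0 + 0 + 1 + 1 + 0 + 0 + 0 + 0 = 2 ≡ 0 (mod 2).
s = (1, 1, 1, 0)^T — this equals column 14 of H (binary 1110), so error is at position 14.
Correct: flip bit 14 of r = 000110100101010 to get c = 000110100101000.


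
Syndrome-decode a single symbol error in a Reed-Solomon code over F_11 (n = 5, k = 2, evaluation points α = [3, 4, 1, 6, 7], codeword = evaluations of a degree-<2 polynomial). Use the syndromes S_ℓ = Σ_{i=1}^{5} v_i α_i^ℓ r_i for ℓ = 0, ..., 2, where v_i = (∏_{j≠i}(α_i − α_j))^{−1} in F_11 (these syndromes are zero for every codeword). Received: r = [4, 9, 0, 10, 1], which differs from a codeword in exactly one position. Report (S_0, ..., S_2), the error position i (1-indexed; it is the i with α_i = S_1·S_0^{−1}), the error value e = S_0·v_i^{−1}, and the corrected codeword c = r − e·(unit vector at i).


S = (2, 8, 10), error at position 2, error magnitude e = 3, c = [4, 6, 0, 10, 1].

Step 1: column multipliers v_i = (∏_{j≠i}(α_i − α_j))^{−1} mod 11.
  i = 1 (α = 3): (3−4)(3−1)(3−6)(3−7) = (−1)·2·(−3)·(−4) = −24 ≡ 9, so v_1 = 9^{−1} = 5 (mod 11).
  i = 2 (α = 4): (4−3)(4−1)(4−6)(4−7) = 1·3·(−2)·(−3) = 18 ≡ 7, so v_2 = 7^{−1} = 8 (mod 11).
  i = 3 (α = 1): (1−3)(1−4)(1−6)(1−7) = (−2)·(−3)·(−5)·(−6) = 180 ≡ 4, so v_3 = 4^{−1} = 3 (mod 11).
  i = 4 (α = 6): (6−3)(6−4)(6−1)(6−7) = 3·2·5·(−1) = −30 ≡ 3, so v_4 = 3^{−1} = 4 (mod 11).
  i = 5 (α = 7): (7−3)(7−4)(7−1)(7−6) = 4·3·6·1 = 72 ≡ 6, so v_5 = 6^{−1} = 2 (mod 11).
  v = [5, 8, 3, 4, 2].
Step 2: syndromes of r = [4, 9, 0, 10, 1] (all sums mod 11).
  S_0 = Σ v_i r_i = 5·4 + 8·9 + 3·0 + 4·10 + 2·1 = 134 ≡ 2.
  S_1 = Σ v_i α_i r_i = 5·3·4 + 8·4·9 + 3·1·0 + 4·6·10 + 2·7·1 = 602 ≡ 8.
  α_i^2 mod 11 = [9, 5, 1, 3, 5].
  S_2 = Σ v_i α_i^2 r_i = 5·9·4 + 8·5·9 + 3·1·0 + 4·3·10 + 2·5·1 = 670 ≡ 10.
  S = (2, 8, 10) ≠ 0, so r is not a codeword (an error is present).
Step 3: locate the error. For a single error e at position i, S_ℓ = v_i·e·α_i^ℓ, so α_err = S_1/S_0.
  S_0^{−1} = 2^{−1} = 6 (mod 11), so α_err = 8·6 = 48 ≡ 4 = α_2. Error position i = 2.
  Consistency check: S_2/S_1 = 10·7 = 70 ≡ 4 = α_err ✓ (single-error assumption holds).
Step 4: error magnitude e = S_0/v_2 = S_0·∏_{j≠2}(α_2 − α_j) = 2·7 = 14 ≡ 3 (mod 11).
Step 5: correct position 2: c_2 = r_2 − e = 9 − 3 ≡ 6 (mod 11). Hence c = [4, 6, 0, 10, 1].
  Check: interpolating c through the α_i gives m(x) = 9 + 2·x (degree < 2) with m(α_i) = c_i for every i, so c is indeed a codeword.


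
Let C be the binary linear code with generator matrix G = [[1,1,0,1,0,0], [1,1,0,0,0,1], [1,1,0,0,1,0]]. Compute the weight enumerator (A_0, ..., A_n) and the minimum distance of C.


Weight distribution: A_0 = 1, A_2 = 3, A_3 = 3, A_5 = 1. Minimum distance d = 2.

Enumerate all 2^3 = 8 messages m ∈ F_2^3.
For each, compute codeword c = mG in F_2^6, then tally its weight.
  m = 000 → c = 000000, weight = 0.
  m = 100 → c = 110100, weight = 3.
  m = 010 → c = 110001, weight = 3.
  m = 110 → c = 000101, weight = 2.
  m = 001 → c = 110010, weight = 3.
  m = 101 → c = 000110, weight = 2.
  m = 011 → c = 000011, weight = 2.
  m = 111 → c = 110111, weight = 5.
Tally weights:
  weight 0: 1 codewords.
  weight 2: 3 codewords.
  weight 3: 3 codewords.
  weight 5: 1 codewords.
Minimum distance d = smallest w > 0 with A_w > 0 = 2.
Sanity: Σ A_w = 8 = 2^3 = 8 ✓.


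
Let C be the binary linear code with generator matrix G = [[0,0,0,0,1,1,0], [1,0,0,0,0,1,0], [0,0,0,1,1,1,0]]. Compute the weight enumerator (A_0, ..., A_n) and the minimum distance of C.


Weight distribution: A_0 = 1, A_1 = 1, A_2 = 3, A_3 = 3. Minimum distance d = 1.

Enumerate all 2^3 = 8 messages m ∈ F_2^3.
For each, compute codeword c = mG in F_2^7, then tally its weight.
  m = 000 → c = 0000000, weight = 0.
  m = 100 → c = 0000110, weight = 2.
  m = 010 → c = 1000010, weight = 2.
  m = 110 → c = 1000100, weight = 2.
  m = 001 → c = 0001110, weight = 3.
  m = 101 → c = 0001000, weight = 1.
  m = 011 → c = 1001100, weight = 3.
  m = 111 → c = 1001010, weight = 3.
Tally weights:
  weight 0: 1 codewords.
  weight 1: 1 codewords.
  weight 2: 3 codewords.
  weight 3: 3 codewords.
Minimum distance d = smallest w > 0 with A_w > 0 = 1.
Sanity: Σ A_w = 8 = 2^3 = 8 ✓.


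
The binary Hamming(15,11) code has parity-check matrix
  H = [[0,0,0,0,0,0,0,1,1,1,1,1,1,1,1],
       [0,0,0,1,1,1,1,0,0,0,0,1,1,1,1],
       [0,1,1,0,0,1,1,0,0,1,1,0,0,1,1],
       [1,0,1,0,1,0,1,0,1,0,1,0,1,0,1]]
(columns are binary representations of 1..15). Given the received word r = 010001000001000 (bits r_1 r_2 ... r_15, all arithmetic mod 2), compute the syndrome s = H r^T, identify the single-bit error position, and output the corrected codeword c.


s = (1, 0, 0, 0)^T, error position = 8, corrected codeword c = 010001010001000

Compute s = H r^T mod 2 one row at a time:
  s_1 = 0 + 0 + 0 + 0 + 1 + 0 + 0 + 0 = 1 ≡ 1 (mod 2).
  s_2 = 0 + 0 + 1 + 0 + 1 + 0 + 0 + 0 = 2 ≡ 0 (mod 2).
  s_3 = 1 + 0 + 1 + 0 + 0 + 0 + 0 + 0 = 2 ≡ 0 (mod 2).
  s_4 = 0 + 0 + 0 + 0 + 0 + 0 + 0 + 0 = 0 ≡ 0 (mod 2).
s = (1, 0, 0, 0)^T — this equals column 8 of H (binary 1000), so error is at position 8.
Correct: flip bit 8 of r = 010001000001000 to get c = 010001010001000.


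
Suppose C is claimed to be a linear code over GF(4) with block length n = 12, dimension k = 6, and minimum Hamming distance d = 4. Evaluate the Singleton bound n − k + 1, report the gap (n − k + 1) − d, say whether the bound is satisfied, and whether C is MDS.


Singleton RHS = n − k + 1 = 7, slack = 3, bound satisfied, not MDS.

Singleton bound: d ≤ n − k + 1.
Here n = 12, k = 6, so n − k + 1 = 7.
Given d = 4, check d ≤ 7: YES.
Slack = (n − k + 1) − d = 3.
The code is NOT MDS (slack = 3 > 0).
Description: the claimed parameters are [12, 6, 4]_4; such a code would be non-MDS.


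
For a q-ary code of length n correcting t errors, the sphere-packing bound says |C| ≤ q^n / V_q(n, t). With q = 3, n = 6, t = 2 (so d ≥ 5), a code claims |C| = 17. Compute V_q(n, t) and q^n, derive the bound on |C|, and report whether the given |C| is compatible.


V_q(n, t) = 73, q^n = 729, Hamming bound = 9, |C| = 17 > bound (violated).

Step 1: Compute V_q(n, t) = Σ_{j=0}^2 C(n, j) (q−1)^j.
  j = 0: C(6,0)·(2)^0 = 1·1 = 1.
  j = 1: C(6,1)·(2)^1 = 6·2 = 12.
  j = 2: C(6,2)·(2)^2 = 15·4 = 60.
  V_q(n, t) = 1 + 12 + 60 = 73.
Step 2: q^n = 3^6 = 729.
Step 3: Hamming bound ⌊q^n / V_q(n,t)⌋ = ⌊729/73⌋ = 9.
Step 4: Compare |C| = 17 to 9: violated.
The claimed |C| lies above the Hamming bound, so no 3-ary code of length 6 with d ≥ 5 can have 17 codewords.


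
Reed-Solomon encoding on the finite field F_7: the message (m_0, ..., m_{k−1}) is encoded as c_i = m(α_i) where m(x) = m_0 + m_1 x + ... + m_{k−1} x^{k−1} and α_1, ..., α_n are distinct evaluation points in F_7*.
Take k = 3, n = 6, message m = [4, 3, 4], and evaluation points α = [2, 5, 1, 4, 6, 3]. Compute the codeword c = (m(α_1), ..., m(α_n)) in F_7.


c = [5, 0, 4, 3, 5, 0]

Message polynomial: m(x) = 4 + 3·x + 4·x^2 (mod 7).
For each evaluation point α_i, compute m(α_i) mod 7:
  α_1 = 2: Horner steps 4 → 4 → 5, so m(2) = 5.
  α_2 = 5: Horner steps 4 → 2 → 0, so m(5) = 0.
  α_3 = 1: Horner steps 4 → 0 → 4, so m(1) = 4.
  α_4 = 4: Horner steps 4 → 5 → 3, so m(4) = 3.
  α_5 = 6: Horner steps 4 → 6 → 5, so m(6) = 5.
  α_6 = 3: Horner steps 4 → 1 → 0, so m(3) = 0.
Codeword c = [5, 0, 4, 3, 5, 0] ∈ F_7^6.


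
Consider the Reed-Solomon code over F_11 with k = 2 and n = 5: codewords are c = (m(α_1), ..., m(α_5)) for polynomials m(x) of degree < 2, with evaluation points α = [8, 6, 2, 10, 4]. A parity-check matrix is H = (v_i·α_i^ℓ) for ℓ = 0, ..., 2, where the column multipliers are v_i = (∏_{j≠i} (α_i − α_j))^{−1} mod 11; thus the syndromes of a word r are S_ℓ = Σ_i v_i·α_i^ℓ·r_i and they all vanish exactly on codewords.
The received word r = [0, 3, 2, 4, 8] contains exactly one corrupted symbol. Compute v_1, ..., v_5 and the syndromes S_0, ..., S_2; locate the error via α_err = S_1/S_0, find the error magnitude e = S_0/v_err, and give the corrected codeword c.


S = (8, 9, 6), error at position 1, error magnitude e = 2, c = [9, 3, 2, 4, 8].

Step 1: column multipliers v_i = (∏_{j≠i}(α_i − α_j))^{−1} mod 11.
  i = 1 (α = 8): (8−6)(8−2)(8−10)(8−4) = 2·6·(−2)·4 = −96 ≡ 3, so v_1 = 3^{−1} = 4 (mod 11).
  i = 2 (α = 6): (6−8)(6−2)(6−10)(6−4) = (−2)·4·(−4)·2 = 64 ≡ 9, so v_2 = 9^{−1} = 5 (mod 11).
  i = 3 (α = 2): (2−8)(2−6)(2−10)(2−4) = (−6)·(−4)·(−8)·(−2) = 384 ≡ 10, so v_3 = 10^{−1} = 10 (mod 11).
  i = 4 (α = 10): (10−8)(10−6)(10−2)(10−4) = 2·4·8·6 = 384 ≡ 10, so v_4 = 10^{−1} = 10 (mod 11).
  i = 5 (α = 4): (4−8)(4−6)(4−2)(4−10) = (−4)·(−2)·2·(−6) = −96 ≡ 3, so v_5 = 3^{−1} = 4 (mod 11).
  v = [4, 5, 10, 10, 4].
Step 2: syndromes of r = [0, 3, 2, 4, 8] (all sums mod 11).
  S_0 = Σ v_i r_i = 4·0 + 5·3 + 10·2 + 10·4 + 4·8 = 107 ≡ 8.
  S_1 = Σ v_i α_i r_i = 4·8·0 + 5·6·3 + 10·2·2 + 10·10·4 + 4·4·8 = 658 ≡ 9.
  α_i^2 mod 11 = [9, 3, 4, 1, 5].
  S_2 = Σ v_i α_i^2 r_i = 4·9·0 + 5·3·3 + 10·4·2 + 10·1·4 + 4·5·8 = 325 ≡ 6.
  S = (8, 9, 6) ≠ 0, so r is not a codeword (an error is present).
Step 3: locate the error. For a single error e at position i, S_ℓ = v_i·e·α_i^ℓ, so α_err = S_1/S_0.
  S_0^{−1} = 8^{−1} = 7 (mod 11), so α_err = 9·7 = 63 ≡ 8 = α_1. Error position i = 1.
  Consistency check: S_2/S_1 = 6·5 = 30 ≡ 8 = α_err ✓ (single-error assumption holds).
Step 4: error magnitude e = S_0/v_1 = S_0·∏_{j≠1}(α_1 − α_j) = 8·3 = 24 ≡ 2 (mod 11).
Step 5: correct position 1: c_1 = r_1 − e = 0 − 2 ≡ 9 (mod 11). Hence c = [9, 3, 2, 4, 8].
  Check: interpolating c through the α_i gives m(x) = 7 + 3·x (degree < 2) with m(α_i) = c_i for every i, so c is indeed a codeword.


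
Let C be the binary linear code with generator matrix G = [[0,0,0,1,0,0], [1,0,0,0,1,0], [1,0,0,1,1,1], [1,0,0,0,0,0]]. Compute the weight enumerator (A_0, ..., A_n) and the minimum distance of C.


Weight distribution: A_0 = 1, A_1 = 4, A_2 = 6, A_3 = 4, A_4 = 1. Minimum distance d = 1.

Enumerate all 2^4 = 16 messages m ∈ F_2^4.
For each, compute codeword c = mG in F_2^6, then tally its weight.
  m = 0000 → c = 000000, weight = 0.
  m = 1000 → c = 000100, weight = 1.
  m = 0100 → c = 100010, weight = 2.
  m = 1100 → c = 100110, weight = 3.
  m = 0010 → c = 100111, weight = 4.
  m = 1010 → c = 100011, weight = 3.
  m = 0110 → c = 000101, weight = 2.
  m = 1110 → c = 000001, weight = 1.
  m = 0001 → c = 100000, weight = 1.
  m = 1001 → c = 100100, weight = 2.
  m = 0101 → c = 000010, weight = 1.
  m = 1101 → c = 000110, weight = 2.
  m = 0011 → c = 000111, weight = 3.
  m = 1011 → c = 000011, weight = 2.
  m = 0111 → c = 100101, weight = 3.
  m = 1111 → c = 100001, weight = 2.
Tally weights:
  weight 0: 1 codewords.
  weight 1: 4 codewords.
  weight 2: 6 codewords.
  weight 3: 4 codewords.
  weight 4: 1 codewords.
Minimum distance d = smallest w > 0 with A_w > 0 = 1.
Sanity: Σ A_w = 16 = 2^4 = 16 ✓.


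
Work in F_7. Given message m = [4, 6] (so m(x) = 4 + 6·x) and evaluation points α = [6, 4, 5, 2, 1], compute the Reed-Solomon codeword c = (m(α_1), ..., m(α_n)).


c = [5, 0, 6, 2, 3]

Message polynomial: m(x) = 4 + 6·x (mod 7).
For each evaluation point α_i, compute m(α_i) mod 7:
  α_1 = 6: Horner steps 6 → 5, so m(6) = 5.
  α_2 = 4: Horner steps 6 → 0, so m(4) = 0.
  α_3 = 5: Horner steps 6 → 6, so m(5) = 6.
  α_4 = 2: Horner steps 6 → 2, so m(2) = 2.
  α_5 = 1: Horner steps 6 → 3, so m(1) = 3.
Codeword c = [5, 0, 6, 2, 3] ∈ F_7^5.


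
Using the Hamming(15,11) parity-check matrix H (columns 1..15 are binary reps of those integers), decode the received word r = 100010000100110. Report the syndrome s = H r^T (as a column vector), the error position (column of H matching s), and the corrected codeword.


s = (1, 1, 0, 1)^T, error position = 13, corrected codeword c = 100010000100010

Compute s = H r^T mod 2 one row at a time:
  s_1 = 0 + 0 + 1 + 0 + 0 + 1 + 1 + 0 = 3 ≡ 1 (mod 2).
  s_2 = 0 + 1 + 0 + 0 + 0 + 1 + 1 + 0 = 3 ≡ 1 (mod 2).
  s_3 = 0 + 0 + 0 + 0 + 1 + 0 + 1 + 0 = 2 ≡ 0 (mod 2).
  s_4 = 1 + 0 + 1 + 0 + 0 + 0 + 1 + 0 = 3 ≡ 1 (mod 2).
s = (1, 1, 0, 1)^T — this equals column 13 of H (binary 1101), so error is at position 13.
Correct: flip bit 13 of r = 100010000100110 to get c = 100010000100010.


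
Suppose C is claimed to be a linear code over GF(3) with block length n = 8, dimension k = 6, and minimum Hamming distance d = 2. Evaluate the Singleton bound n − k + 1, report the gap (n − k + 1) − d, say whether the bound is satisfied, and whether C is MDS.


Singleton RHS = n − k + 1 = 3, slack = 1, bound satisfied, not MDS.

Singleton bound: d ≤ n − k + 1.
Here n = 8, k = 6, so n − k + 1 = 3.
Given d = 2, check d ≤ 3: YES.
Slack = (n − k + 1) − d = 1.
The code is NOT MDS (slack = 1 > 0).
Description: the claimed parameters are [8, 6, 2]_3; such a code would be non-MDS.


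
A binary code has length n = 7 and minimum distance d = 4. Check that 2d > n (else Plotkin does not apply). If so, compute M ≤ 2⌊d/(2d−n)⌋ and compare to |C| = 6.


Plotkin bound M ≤ 8; given |C| = 6 ≤ bound (satisfied).

Check applicability: 2d = 8, n = 7.
2d − n = 1 > 0, so Plotkin applies.
Compute d/(2d−n) = 4/1 ≈ 4.0000.
⌊d/(2d−n)⌋ = 4.
Plotkin bound: M ≤ 2·4 = 8.
Given |C| = 6, check: satisfied.
This |C| is below the Plotkin bound.


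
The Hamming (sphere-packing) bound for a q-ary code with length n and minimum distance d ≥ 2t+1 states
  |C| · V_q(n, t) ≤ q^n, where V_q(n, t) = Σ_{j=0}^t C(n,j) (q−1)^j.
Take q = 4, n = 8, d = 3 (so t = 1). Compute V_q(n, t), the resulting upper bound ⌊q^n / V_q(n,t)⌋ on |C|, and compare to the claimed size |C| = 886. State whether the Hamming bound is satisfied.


V_q(n, t) = 25, q^n = 65536, Hamming bound = 2621, |C| = 886 ≤ bound (satisfied).

Step 1: Compute V_q(n, t) = Σ_{j=0}^1 C(n, j) (q−1)^j.
  j = 0: C(8,0)·(3)^0 = 1·1 = 1.
  j = 1: C(8,1)·(3)^1 = 8·3 = 24.
  V_q(n, t) = 1 + 24 = 25.
Step 2: q^n = 4^8 = 65536.
Step 3: Hamming bound ⌊q^n / V_q(n,t)⌋ = ⌊65536/25⌋ = 2621.
Step 4: Compare |C| = 886 to 2621: satisfied.
The claimed |C| lies below the Hamming bound.


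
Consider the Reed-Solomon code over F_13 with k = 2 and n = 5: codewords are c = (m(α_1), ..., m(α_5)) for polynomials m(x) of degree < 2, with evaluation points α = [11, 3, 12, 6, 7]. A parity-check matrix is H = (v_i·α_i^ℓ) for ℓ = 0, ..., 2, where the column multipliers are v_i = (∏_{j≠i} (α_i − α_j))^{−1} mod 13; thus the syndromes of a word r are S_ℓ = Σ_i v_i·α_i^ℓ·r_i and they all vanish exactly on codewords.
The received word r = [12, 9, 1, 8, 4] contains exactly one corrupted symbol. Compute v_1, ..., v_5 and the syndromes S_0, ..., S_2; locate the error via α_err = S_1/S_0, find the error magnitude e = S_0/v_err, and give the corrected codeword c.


S = (6, 10, 8), error at position 4, error magnitude e = 6, c = [12, 9, 1, 2, 4].

Step 1: column multipliers v_i = (∏_{j≠i}(α_i − α_j))^{−1} mod 13.
  i = 1 (α = 11): (11−3)(11−12)(11−6)(11−7) = 8·(−1)·5·4 = −160 ≡ 9, so v_1 = 9^{−1} = 3 (mod 13).
  i = 2 (α = 3): (3−11)(3−12)(3−6)(3−7) = (−8)·(−9)·(−3)·(−4) = 864 ≡ 6, so v_2 = 6^{−1} = 11 (mod 13).
  i = 3 (α = 12): (12−11)(12−3)(12−6)(12−7) = 1·9·6·5 = 270 ≡ 10, so v_3 = 10^{−1} = 4 (mod 13).
  i = 4 (α = 6): (6−11)(6−3)(6−12)(6−7) = (−5)·3·(−6)·(−1) = −90 ≡ 1, so v_4 = 1^{−1} = 1 (mod 13).
  i = 5 (α = 7): (7−11)(7−3)(7−12)(7−6) = (−4)·4·(−5)·1 = 80 ≡ 2, so v_5 = 2^{−1} = 7 (mod 13).
  v = [3, 11, 4, 1, 7].
Step 2: syndromes of r = [12, 9, 1, 8, 4] (all sums mod 13).
  S_0 = Σ v_i r_i = 3·12 + 11·9 + 4·1 + 1·8 + 7·4 = 175 ≡ 6.
  S_1 = Σ v_i α_i r_i = 3·11·12 + 11·3·9 + 4·12·1 + 1·6·8 + 7·7·4 = 985 ≡ 10.
  α_i^2 mod 13 = [4, 9, 1, 10, 10].
  S_2 = Σ v_i α_i^2 r_i = 3·4·12 + 11·9·9 + 4·1·1 + 1·10·8 + 7·10·4 = 1399 ≡ 8.
  S = (6, 10, 8) ≠ 0, so r is not a codeword (an error is present).
Step 3: locate the error. For a single error e at position i, S_ℓ = v_i·e·α_i^ℓ, so α_err = S_1/S_0.
  S_0^{−1} = 6^{−1} = 11 (mod 13), so α_err = 10·11 = 110 ≡ 6 = α_4. Error position i = 4.
  Consistency check: S_2/S_1 = 8·4 = 32 ≡ 6 = α_err ✓ (single-error assumption holds).
Step 4: error magnitude e = S_0/v_4 = S_0·∏_{j≠4}(α_4 − α_j) = 6·1 = 6 ≡ 6 (mod 13).
Step 5: correct position 4: c_4 = r_4 − e = 8 − 6 ≡ 2 (mod 13). Hence c = [12, 9, 1, 2, 4].
  Check: interpolating c through the α_i gives m(x) = 3 + 2·x (degree < 2) with m(α_i) = c_i for every i, so c is indeed a codeword.


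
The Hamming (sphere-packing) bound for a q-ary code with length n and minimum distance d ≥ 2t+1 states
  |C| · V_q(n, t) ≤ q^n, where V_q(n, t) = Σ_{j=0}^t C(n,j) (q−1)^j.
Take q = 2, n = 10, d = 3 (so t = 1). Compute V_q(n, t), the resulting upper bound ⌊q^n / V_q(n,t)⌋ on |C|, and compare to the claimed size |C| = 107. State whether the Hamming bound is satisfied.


V_q(n, t) = 11, q^n = 1024, Hamming bound = 93, |C| = 107 > bound (violated).

Step 1: Compute V_q(n, t) = Σ_{j=0}^1 C(n, j) (q−1)^j.
  j = 0: C(10,0)·(1)^0 = 1·1 = 1.
  j = 1: C(10,1)·(1)^1 = 10·1 = 10.
  V_q(n, t) = 1 + 10 = 11.
Step 2: q^n = 2^10 = 1024.
Step 3: Hamming bound ⌊q^n / V_q(n,t)⌋ = ⌊1024/11⌋ = 93.
Step 4: Compare |C| = 107 to 93: violated.
The claimed |C| lies above the Hamming bound, so no 2-ary code of length 10 with d ≥ 3 can have 107 codewords.


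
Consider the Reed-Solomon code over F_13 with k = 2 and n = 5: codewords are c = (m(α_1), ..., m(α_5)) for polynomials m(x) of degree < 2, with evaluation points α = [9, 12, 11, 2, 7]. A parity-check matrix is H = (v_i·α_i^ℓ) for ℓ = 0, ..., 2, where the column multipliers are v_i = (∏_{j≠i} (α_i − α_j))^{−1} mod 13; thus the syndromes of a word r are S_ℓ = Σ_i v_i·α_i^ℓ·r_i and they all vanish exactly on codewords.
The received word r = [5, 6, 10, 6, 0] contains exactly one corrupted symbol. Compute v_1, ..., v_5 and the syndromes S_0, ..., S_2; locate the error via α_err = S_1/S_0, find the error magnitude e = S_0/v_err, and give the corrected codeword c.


S = (3, 6, 12), error at position 4, error magnitude e = 12, c = [5, 6, 10, 7, 0].

Step 1: column multipliers v_i = (∏_{j≠i}(α_i − α_j))^{−1} mod 13.
  i = 1 (α = 9): (9−12)(9−11)(9−2)(9−7) = (−3)·(−2)·7·2 = 84 ≡ 6, so v_1 = 6^{−1} = 11 (mod 13).
  i = 2 (α = 12): (12−9)(12−11)(12−2)(12−7) = 3·1·10·5 = 150 ≡ 7, so v_2 = 7^{−1} = 2 (mod 13).
  i = 3 (α = 11): (11−9)(11−12)(11−2)(11−7) = 2·(−1)·9·4 = −72 ≡ 6, so v_3 = 6^{−1} = 11 (mod 13).
  i = 4 (α = 2): (2−9)(2−12)(2−11)(2−7) = (−7)·(−10)·(−9)·(−5) = 3150 ≡ 4, so v_4 = 4^{−1} = 10 (mod 13).
  i = 5 (α = 7): (7−9)(7−12)(7−11)(7−2) = (−2)·(−5)·(−4)·5 = −200 ≡ 8, so v_5 = 8^{−1} = 5 (mod 13).
  v = [11, 2, 11, 10, 5].
Step 2: syndromes of r = [5, 6, 10, 6, 0] (all sums mod 13).
  S_0 = Σ v_i r_i = 11·5 + 2·6 + 11·10 + 10·6 + 5·0 = 237 ≡ 3.
  S_1 = Σ v_i α_i r_i = 11·9·5 + 2·12·6 + 11·11·10 + 10·2·6 + 5·7·0 = 1969 ≡ 6.
  α_i^2 mod 13 = [3, 1, 4, 4, 10].
  S_2 = Σ v_i α_i^2 r_i = 11·3·5 + 2·1·6 + 11·4·10 + 10·4·6 + 5·10·0 = 857 ≡ 12.
  S = (3, 6, 12) ≠ 0, so r is not a codeword (an error is present).
Step 3: locate the error. For a single error e at position i, S_ℓ = v_i·e·α_i^ℓ, so α_err = S_1/S_0.
  S_0^{−1} = 3^{−1} = 9 (mod 13), so α_err = 6·9 = 54 ≡ 2 = α_4. Error position i = 4.
  Consistency check: S_2/S_1 = 12·11 = 132 ≡ 2 = α_err ✓ (single-error assumption holds).
Step 4: error magnitude e = S_0/v_4 = S_0·∏_{j≠4}(α_4 − α_j) = 3·4 = 12 ≡ 12 (mod 13).
Step 5: correct position 4: c_4 = r_4 − e = 6 − 12 ≡ 7 (mod 13). Hence c = [5, 6, 10, 7, 0].
  Check: interpolating c through the α_i gives m(x) = 2 + 9·x (degree < 2) with m(α_i) = c_i for every i, so c is indeed a codeword.


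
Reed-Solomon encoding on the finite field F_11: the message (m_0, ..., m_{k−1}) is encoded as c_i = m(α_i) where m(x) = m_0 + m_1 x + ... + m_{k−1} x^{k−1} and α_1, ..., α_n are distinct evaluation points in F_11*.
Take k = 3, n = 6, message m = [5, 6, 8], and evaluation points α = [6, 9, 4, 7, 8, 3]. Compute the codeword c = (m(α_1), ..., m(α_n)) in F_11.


c = [10, 3, 3, 10, 4, 7]

Message polynomial: m(x) = 5 + 6·x + 8·x^2 (mod 11).
For each evaluation point α_i, compute m(α_i) mod 11:
  α_1 = 6: Horner steps 8 → 10 → 10, so m(6) = 10.
  α_2 = 9: Horner steps 8 → 1 → 3, so m(9) = 3.
  α_3 = 4: Horner steps 8 → 5 → 3, so m(4) = 3.
  α_4 = 7: Horner steps 8 → 7 → 10, so m(7) = 10.
  α_5 = 8: Horner steps 8 → 4 → 4, so m(8) = 4.
  α_6 = 3: Horner steps 8 → 8 → 7, so m(3) = 7.
Codeword c = [10, 3, 3, 10, 4, 7] ∈ F_11^6.


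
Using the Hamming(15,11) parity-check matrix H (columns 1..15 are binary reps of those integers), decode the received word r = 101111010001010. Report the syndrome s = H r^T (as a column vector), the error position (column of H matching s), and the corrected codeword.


s = (1, 1, 1, 1)^T, error position = 15, corrected codeword c = 101111010001011

Compute s = H r^T mod 2 one row at a time:
  s_1 = 1 + 0 + 0 + 0 + 1 + 0 + 1 + 0 = 3 ≡ 1 (mod 2).
  s_2 = 1 + 1 + 1 + 0 + 1 + 0 + 1 + 0 = 5 ≡ 1 (mod 2).
  s_3 = 0 + 1 + 1 + 0 + 0 + 0 + 1 + 0 = 3 ≡ 1 (mod 2).
  s_4 = 1 + 1 + 1 + 0 + 0 + 0 + 0 + 0 = 3 ≡ 1 (mod 2).
s = (1, 1, 1, 1)^T — this equals column 15 of H (binary 1111), so error is at position 15.
Correct: flip bit 15 of r = 101111010001010 to get c = 101111010001011.


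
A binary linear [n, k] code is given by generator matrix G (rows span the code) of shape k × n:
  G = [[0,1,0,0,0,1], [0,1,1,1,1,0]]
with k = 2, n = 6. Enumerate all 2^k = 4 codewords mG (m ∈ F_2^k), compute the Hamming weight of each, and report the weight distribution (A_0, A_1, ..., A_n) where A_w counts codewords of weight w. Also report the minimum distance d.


Weight distribution: A_0 = 1, A_2 = 1, A_4 = 2. Minimum distance d = 2.

Enumerate all 2^2 = 4 messages m ∈ F_2^2.
For each, compute codeword c = mG in F_2^6, then tally its weight.
  m = 00 → c = 000000, weight = 0.
  m = 10 → c = 010001, weight = 2.
  m = 01 → c = 011110, weight = 4.
  m = 11 → c = 001111, weight = 4.
Tally weights:
  weight 0: 1 codewords.
  weight 2: 1 codewords.
  weight 4: 2 codewords.
Minimum distance d = smallest w > 0 with A_w > 0 = 2.
Sanity: Σ A_w = 4 = 2^2 = 4 ✓.


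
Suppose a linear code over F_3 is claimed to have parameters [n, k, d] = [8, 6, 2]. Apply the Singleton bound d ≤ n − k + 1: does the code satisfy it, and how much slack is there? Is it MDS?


Singleton RHS = n − k + 1 = 3, slack = 1, bound satisfied, not MDS.

Singleton bound: d ≤ n − k + 1.
Here n = 8, k = 6, so n − k + 1 = 3.
Given d = 2, check d ≤ 3: YES.
Slack = (n − k + 1) − d = 1.
The code is NOT MDS (slack = 1 > 0).
Description: the claimed parameters are [8, 6, 2]_3; such a code would be non-MDS.


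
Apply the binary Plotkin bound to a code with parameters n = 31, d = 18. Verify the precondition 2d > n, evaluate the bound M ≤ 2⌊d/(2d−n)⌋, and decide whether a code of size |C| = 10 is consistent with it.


Plotkin bound M ≤ 6; given |C| = 10 > bound (violated).

Check applicability: 2d = 36, n = 31.
2d − n = 5 > 0, so Plotkin applies.
Compute d/(2d−n) = 18/5 ≈ 3.6000.
⌊d/(2d−n)⌋ = 3.
Plotkin bound: M ≤ 2·3 = 6.
Given |C| = 10, check: VIOLATED.
This |C| is above the Plotkin bound, so no binary code with n = 31, d = 18 and 10 codewords exists.


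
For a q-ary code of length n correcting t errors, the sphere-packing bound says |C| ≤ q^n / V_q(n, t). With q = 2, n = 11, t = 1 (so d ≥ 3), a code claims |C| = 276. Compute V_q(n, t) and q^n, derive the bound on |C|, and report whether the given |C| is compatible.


V_q(n, t) = 12, q^n = 2048, Hamming bound = 170, |C| = 276 > bound (violated).

Step 1: Compute V_q(n, t) = Σ_{j=0}^1 C(n, j) (q−1)^j.
  j = 0: C(11,0)·(1)^0 = 1·1 = 1.
  j = 1: C(11,1)·(1)^1 = 11·1 = 11.
  V_q(n, t) = 1 + 11 = 12.
Step 2: q^n = 2^11 = 2048.
Step 3: Hamming bound ⌊q^n / V_q(n,t)⌋ = ⌊2048/12⌋ = 170.
Step 4: Compare |C| = 276 to 170: violated.
The claimed |C| lies above the Hamming bound, so no 2-ary code of length 11 with d ≥ 3 can have 276 codewords.


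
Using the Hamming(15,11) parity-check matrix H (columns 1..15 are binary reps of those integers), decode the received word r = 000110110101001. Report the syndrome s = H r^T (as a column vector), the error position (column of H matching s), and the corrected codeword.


s = (0, 1, 1, 1)^T, error position = 7, corrected codeword c = 000110010101001

Compute s = H r^T mod 2 one row at a time:
  s_1 = 1 + 0 + 1 + 0 + 1 + 0 + 0 + 1 = 4 ≡ 0 (mod 2).
  s_2 = 1 + 1 + 0 + 1 + 1 + 0 + 0 + 1 = 5 ≡ 1 (mod 2).
  s_3 = 0 + 0 + 0 + 1 + 1 + 0 + 0 + 1 = 3 ≡ 1 (mod 2).
  s_4 = 0 + 0 + 1 + 1 + 0 + 0 + 0 + 1 = 3 ≡ 1 (mod 2).
s = (0, 1, 1, 1)^T — this equals column 7 of H (binary 0111), so error is at position 7.
Correct: flip bit 7 of r = 000110110101001 to get c = 000110010101001.


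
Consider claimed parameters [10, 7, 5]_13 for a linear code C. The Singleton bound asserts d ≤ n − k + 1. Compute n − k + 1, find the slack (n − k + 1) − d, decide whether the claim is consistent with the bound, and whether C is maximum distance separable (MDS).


Singleton RHS = n − k + 1 = 4, slack = -1, bound violated (no such code; not MDS).

Singleton bound: d ≤ n − k + 1.
Here n = 10, k = 7, so n − k + 1 = 4.
Given d = 5, check d ≤ 4: NO.
Slack = (n − k + 1) − d = -1.
The slack is negative: d = 5 exceeds n − k + 1 = 4 by 1, so the Singleton bound is violated and no linear [10, 7, 5]_13 code can exist. In particular it is not MDS (MDS requires d = n − k + 1 exactly).
Description: the claimed parameters are [10, 7, 5]_13; such a code would be impossible (violates the Singleton bound).


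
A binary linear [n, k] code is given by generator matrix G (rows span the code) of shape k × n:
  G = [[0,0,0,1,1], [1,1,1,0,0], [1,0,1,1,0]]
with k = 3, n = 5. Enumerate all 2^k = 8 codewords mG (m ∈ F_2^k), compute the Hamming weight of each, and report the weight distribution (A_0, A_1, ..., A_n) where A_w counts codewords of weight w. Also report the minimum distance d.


Weight distribution: A_0 = 1, A_2 = 3, A_3 = 3, A_5 = 1. Minimum distance d = 2.

Enumerate all 2^3 = 8 messages m ∈ F_2^3.
For each, compute codeword c = mG in F_2^5, then tally its weight.
  m = 000 → c = 00000, weight = 0.
  m = 100 → c = 00011, weight = 2.
  m = 010 → c = 11100, weight = 3.
  m = 110 → c = 11111, weight = 5.
  m = 001 → c = 10110, weight = 3.
  m = 101 → c = 10101, weight = 3.
  m = 011 → c = 01010, weight = 2.
  m = 111 → c = 01001, weight = 2.
Tally weights:
  weight 0: 1 codewords.
  weight 2: 3 codewords.
  weight 3: 3 codewords.
  weight 5: 1 codewords.
Minimum distance d = smallest w > 0 with A_w > 0 = 2.
Sanity: Σ A_w = 8 = 2^3 = 8 ✓.


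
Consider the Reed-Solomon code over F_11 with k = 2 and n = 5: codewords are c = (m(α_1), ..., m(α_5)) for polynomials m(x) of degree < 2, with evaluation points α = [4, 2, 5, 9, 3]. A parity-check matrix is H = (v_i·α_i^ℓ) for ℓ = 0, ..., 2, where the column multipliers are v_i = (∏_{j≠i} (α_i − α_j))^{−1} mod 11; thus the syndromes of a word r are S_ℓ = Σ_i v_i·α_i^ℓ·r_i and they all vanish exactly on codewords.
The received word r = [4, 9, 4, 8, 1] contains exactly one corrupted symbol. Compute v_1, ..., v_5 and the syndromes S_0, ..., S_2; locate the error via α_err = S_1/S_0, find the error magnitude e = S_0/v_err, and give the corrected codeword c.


S = (7, 2, 10), error at position 3, error magnitude e = 8, c = [4, 9, 7, 8, 1].

Step 1: column multipliers v_i = (∏_{j≠i}(α_i − α_j))^{−1} mod 11.
  i = 1 (α = 4): (4−2)(4−5)(4−9)(4−3) = 2·(−1)·(−5)·1 = 10 ≡ 10, so v_1 = 10^{−1} = 10 (mod 11).
  i = 2 (α = 2): (2−4)(2−5)(2−9)(2−3) = (−2)·(−3)·(−7)·(−1) = 42 ≡ 9, so v_2 = 9^{−1} = 5 (mod 11).
  i = 3 (α = 5): (5−4)(5−2)(5−9)(5−3) = 1·3·(−4)·2 = −24 ≡ 9, so v_3 = 9^{−1} = 5 (mod 11).
  i = 4 (α = 9): (9−4)(9−2)(9−5)(9−3) = 5·7·4·6 = 840 ≡ 4, so v_4 = 4^{−1} = 3 (mod 11).
  i = 5 (α = 3): (3−4)(3−2)(3−5)(3−9) = (−1)·1·(−2)·(−6) = −12 ≡ 10, so v_5 = 10^{−1} = 10 (mod 11).
  v = [10, 5, 5, 3, 10].
Step 2: syndromes of r = [4, 9, 4, 8, 1] (all sums mod 11).
  S_0 = Σ v_i r_i = 10·4 + 5·9 + 5·4 + 3·8 + 10·1 = 139 ≡ 7.
  S_1 = Σ v_i α_i r_i = 10·4·4 + 5·2·9 + 5·5·4 + 3·9·8 + 10·3·1 = 596 ≡ 2.
  α_i^2 mod 11 = [5, 4, 3, 4, 9].
  S_2 = Σ v_i α_i^2 r_i = 10·5·4 + 5·4·9 + 5·3·4 + 3·4·8 + 10·9·1 = 626 ≡ 10.
  S = (7, 2, 10) ≠ 0, so r is not a codeword (an error is present).
Step 3: locate the error. For a single error e at position i, S_ℓ = v_i·e·α_i^ℓ, so α_err = S_1/S_0.
  S_0^{−1} = 7^{−1} = 8 (mod 11), so α_err = 2·8 = 16 ≡ 5 = α_3. Error position i = 3.
  Consistency check: S_2/S_1 = 10·6 = 60 ≡ 5 = α_err ✓ (single-error assumption holds).
Step 4: error magnitude e = S_0/v_3 = S_0·∏_{j≠3}(α_3 − α_j) = 7·9 = 63 ≡ 8 (mod 11).
Step 5: correct position 3: c_3 = r_3 − e = 4 − 8 ≡ 7 (mod 11). Hence c = [4, 9, 7, 8, 1].
  Check: interpolating c through the α_i gives m(x) = 3 + 3·x (degree < 2) with m(α_i) = c_i for every i, so c is indeed a codeword.


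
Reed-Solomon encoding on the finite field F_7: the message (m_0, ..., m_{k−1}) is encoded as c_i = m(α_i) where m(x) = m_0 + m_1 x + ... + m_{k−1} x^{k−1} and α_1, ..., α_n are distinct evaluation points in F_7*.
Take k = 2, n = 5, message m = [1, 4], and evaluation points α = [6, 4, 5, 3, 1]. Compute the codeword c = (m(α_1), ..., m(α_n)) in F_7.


c = [4, 3, 0, 6, 5]

Message polynomial: m(x) = 1 + 4·x (mod 7).
For each evaluation point α_i, compute m(α_i) mod 7:
  α_1 = 6: Horner steps 4 → 4, so m(6) = 4.
  α_2 = 4: Horner steps 4 → 3, so m(4) = 3.
  α_3 = 5: Horner steps 4 → 0, so m(5) = 0.
  α_4 = 3: Horner steps 4 → 6, so m(3) = 6.
  α_5 = 1: Horner steps 4 → 5, so m(1) = 5.
Codeword c = [4, 3, 0, 6, 5] ∈ F_7^5.


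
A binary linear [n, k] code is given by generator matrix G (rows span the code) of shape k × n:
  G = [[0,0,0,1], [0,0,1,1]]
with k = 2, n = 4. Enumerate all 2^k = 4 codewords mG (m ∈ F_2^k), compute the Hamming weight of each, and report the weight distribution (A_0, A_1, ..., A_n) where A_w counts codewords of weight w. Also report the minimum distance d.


Weight distribution: A_0 = 1, A_1 = 2, A_2 = 1. Minimum distance d = 1.

Enumerate all 2^2 = 4 messages m ∈ F_2^2.
For each, compute codeword c = mG in F_2^4, then tally its weight.
  m = 00 → c = 0000, weight = 0.
  m = 10 → c = 0001, weight = 1.
  m = 01 → c = 0011, weight = 2.
  m = 11 → c = 0010, weight = 1.
Tally weights:
  weight 0: 1 codewords.
  weight 1: 2 codewords.
  weight 2: 1 codewords.
Minimum distance d = smallest w > 0 with A_w > 0 = 1.
Sanity: Σ A_w = 4 = 2^2 = 4 ✓.


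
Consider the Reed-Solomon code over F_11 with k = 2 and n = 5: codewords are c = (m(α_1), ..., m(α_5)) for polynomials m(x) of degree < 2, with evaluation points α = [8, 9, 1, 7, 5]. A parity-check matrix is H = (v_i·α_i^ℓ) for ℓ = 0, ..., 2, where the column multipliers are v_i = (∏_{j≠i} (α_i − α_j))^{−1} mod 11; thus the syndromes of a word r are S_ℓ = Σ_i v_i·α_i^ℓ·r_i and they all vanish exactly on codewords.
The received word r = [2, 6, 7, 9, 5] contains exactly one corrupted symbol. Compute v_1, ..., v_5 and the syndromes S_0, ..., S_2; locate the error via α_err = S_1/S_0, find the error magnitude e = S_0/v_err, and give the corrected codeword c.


S = (5, 3, 4), error at position 5, error magnitude e = 4, c = [2, 6, 7, 9, 1].

Step 1: column multipliers v_i = (∏_{j≠i}(α_i − α_j))^{−1} mod 11.
  i = 1 (α = 8): (8−9)(8−1)(8−7)(8−5) = (−1)·7·1·3 = −21 ≡ 1, so v_1 = 1^{−1} = 1 (mod 11).
  i = 2 (α = 9): (9−8)(9−1)(9−7)(9−5) = 1·8·2·4 = 64 ≡ 9, so v_2 = 9^{−1} = 5 (mod 11).
  i = 3 (α = 1): (1−8)(1−9)(1−7)(1−5) = (−7)·(−8)·(−6)·(−4) = 1344 ≡ 2, so v_3 = 2^{−1} = 6 (mod 11).
  i = 4 (α = 7): (7−8)(7−9)(7−1)(7−5) = (−1)·(−2)·6·2 = 24 ≡ 2, so v_4 = 2^{−1} = 6 (mod 11).
  i = 5 (α = 5): (5−8)(5−9)(5−1)(5−7) = (−3)·(−4)·4·(−2) = −96 ≡ 3, so v_5 = 3^{−1} = 4 (mod 11).
  v = [1, 5, 6, 6, 4].
Step 2: syndromes of r = [2, 6, 7, 9, 5] (all sums mod 11).
  S_0 = Σ v_i r_i = 1·2 + 5·6 + 6·7 + 6·9 + 4·5 = 148 ≡ 5.
  S_1 = Σ v_i α_i r_i = 1·8·2 + 5·9·6 + 6·1·7 + 6·7·9 + 4·5·5 = 806 ≡ 3.
  α_i^2 mod 11 = [9, 4, 1, 5, 3].
  S_2 = Σ v_i α_i^2 r_i = 1·9·2 + 5·4·6 + 6·1·7 + 6·5·9 + 4·3·5 = 510 ≡ 4.
  S = (5, 3, 4) ≠ 0, so r is not a codeword (an error is present).
Step 3: locate the error. For a single error e at position i, S_ℓ = v_i·e·α_i^ℓ, so α_err = S_1/S_0.
  S_0^{−1} = 5^{−1} = 9 (mod 11), so α_err = 3·9 = 27 ≡ 5 = α_5. Error position i = 5.
  Consistency check: S_2/S_1 = 4·4 = 16 ≡ 5 = α_err ✓ (single-error assumption holds).
Step 4: error magnitude e = S_0/v_5 = S_0·∏_{j≠5}(α_5 − α_j) = 5·3 = 15 ≡ 4 (mod 11).
Step 5: correct position 5: c_5 = r_5 − e = 5 − 4 ≡ 1 (mod 11). Hence c = [2, 6, 7, 9, 1].
  Check: interpolating c through the α_i gives m(x) = 3 + 4·x (degree < 2) with m(α_i) = c_i for every i, so c is indeed a codeword.


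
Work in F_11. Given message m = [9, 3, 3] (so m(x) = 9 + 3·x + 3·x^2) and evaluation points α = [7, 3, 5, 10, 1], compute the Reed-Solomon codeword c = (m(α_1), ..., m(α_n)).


c = [1, 1, 0, 9, 4]

Message polynomial: m(x) = 9 + 3·x + 3·x^2 (mod 11).
For each evaluation point α_i, compute m(α_i) mod 11:
  α_1 = 7: Horner steps 3 → 2 → 1, so m(7) = 1.
  α_2 = 3: Horner steps 3 → 1 → 1, so m(3) = 1.
  α_3 = 5: Horner steps 3 → 7 → 0, so m(5) = 0.
  α_4 = 10: Horner steps 3 → 0 → 9, so m(10) = 9.
  α_5 = 1: Horner steps 3 → 6 → 4, so m(1) = 4.
Codeword c = [1, 1, 0, 9, 4] ∈ F_11^5.


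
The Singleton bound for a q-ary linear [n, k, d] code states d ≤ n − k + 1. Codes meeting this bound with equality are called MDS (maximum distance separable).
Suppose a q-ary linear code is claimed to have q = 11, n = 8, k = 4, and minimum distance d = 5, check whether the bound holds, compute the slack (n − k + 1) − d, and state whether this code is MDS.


Singleton RHS = n − k + 1 = 5, slack = 0, bound satisfied, MDS.

Singleton bound: d ≤ n − k + 1.
Here n = 8, k = 4, so n − k + 1 = 5.
Given d = 5, check d ≤ 5: YES.
Slack = (n − k + 1) − d = 0.
The code is MDS (slack = 0).
Description: the claimed parameters are [8, 4, 5]_11; such a code would be MDS (meets Singleton bound).


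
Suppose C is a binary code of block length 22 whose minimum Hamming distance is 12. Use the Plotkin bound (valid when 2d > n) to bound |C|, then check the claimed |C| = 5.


Plotkin bound M ≤ 12; given |C| = 5 ≤ bound (satisfied).

Check applicability: 2d = 24, n = 22.
2d − n = 2 > 0, so Plotkin applies.
Compute d/(2d−n) = 12/2 ≈ 6.0000.
⌊d/(2d−n)⌋ = 6.
Plotkin bound: M ≤ 2·6 = 12.
Given |C| = 5, check: satisfied.
This |C| is below the Plotkin bound.


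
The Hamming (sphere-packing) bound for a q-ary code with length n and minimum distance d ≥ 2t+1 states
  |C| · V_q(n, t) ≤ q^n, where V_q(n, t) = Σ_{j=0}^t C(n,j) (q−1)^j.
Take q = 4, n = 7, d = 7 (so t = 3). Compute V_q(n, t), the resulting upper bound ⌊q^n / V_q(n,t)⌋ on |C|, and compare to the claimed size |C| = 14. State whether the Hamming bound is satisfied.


V_q(n, t) = 1156, q^n = 16384, Hamming bound = 14, |C| = 14 ≤ bound (satisfied).

Step 1: Compute V_q(n, t) = Σ_{j=0}^3 C(n, j) (q−1)^j.
  j = 0: C(7,0)·(3)^0 = 1·1 = 1.
  j = 1: C(7,1)·(3)^1 = 7·3 = 21.
  j = 2: C(7,2)·(3)^2 = 21·9 = 189.
  j = 3: C(7,3)·(3)^3 = 35·27 = 945.
  V_q(n, t) = 1 + 21 + 189 + 945 = 1156.
Step 2: q^n = 4^7 = 16384.
Step 3: Hamming bound ⌊q^n / V_q(n,t)⌋ = ⌊16384/1156⌋ = 14.
Step 4: Compare |C| = 14 to 14: satisfied.
The claimed |C| lies at the Hamming bound (tight).


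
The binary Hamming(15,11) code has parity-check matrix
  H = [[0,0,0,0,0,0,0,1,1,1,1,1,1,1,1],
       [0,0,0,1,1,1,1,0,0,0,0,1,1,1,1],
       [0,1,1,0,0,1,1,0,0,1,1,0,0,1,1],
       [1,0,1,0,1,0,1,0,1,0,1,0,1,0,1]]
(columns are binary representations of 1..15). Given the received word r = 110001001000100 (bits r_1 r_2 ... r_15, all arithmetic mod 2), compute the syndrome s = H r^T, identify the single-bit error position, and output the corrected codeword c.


s = (0, 0, 0, 1)^T, error position = 1, corrected codeword c = 010001001000100

Compute s = H r^T mod 2 one row at a time:
  s_1 = 0 + 1 + 0 + 0 + 0 + 1 + 0 + 0 = 2 ≡ 0 (mod 2).
  s_2 = 0 + 0 + 1 + 0 + 0 + 1 + 0 + 0 = 2 ≡ 0 (mod 2).
  s_3 = 1 + 0 + 1 + 0 + 0 + 0 + 0 + 0 = 2 ≡ 0 (mod 2).
  s_4 = 1 + 0 + 0 + 0 + 1 + 0 + 1 + 0 = 3 ≡ 1 (mod 2).
s = (0, 0, 0, 1)^T — this equals column 1 of H (binary 0001), so error is at position 1.
Correct: flip bit 1 of r = 110001001000100 to get c = 010001001000100.
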